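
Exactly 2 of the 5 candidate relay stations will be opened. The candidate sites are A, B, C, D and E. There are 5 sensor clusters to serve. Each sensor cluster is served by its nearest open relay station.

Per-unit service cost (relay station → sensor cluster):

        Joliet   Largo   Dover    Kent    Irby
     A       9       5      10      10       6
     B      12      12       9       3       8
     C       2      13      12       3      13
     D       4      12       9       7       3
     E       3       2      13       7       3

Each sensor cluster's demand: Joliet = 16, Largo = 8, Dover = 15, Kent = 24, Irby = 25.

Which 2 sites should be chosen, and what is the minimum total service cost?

With exactly 2 open, each sensor cluster uses its cheapest among the chosen.
{B, E}: Joliet→E 3·16=48, Largo→E 2·8=16, Dover→B 9·15=135, Kent→B 3·24=72, Irby→E 3·25=75. Service cost 346.
{C, E}: service cost 375
{C, D}: service cost 410
Among all 10 size-2 choices, {B, E} is lowest.

Choose B and E; total service cost 346.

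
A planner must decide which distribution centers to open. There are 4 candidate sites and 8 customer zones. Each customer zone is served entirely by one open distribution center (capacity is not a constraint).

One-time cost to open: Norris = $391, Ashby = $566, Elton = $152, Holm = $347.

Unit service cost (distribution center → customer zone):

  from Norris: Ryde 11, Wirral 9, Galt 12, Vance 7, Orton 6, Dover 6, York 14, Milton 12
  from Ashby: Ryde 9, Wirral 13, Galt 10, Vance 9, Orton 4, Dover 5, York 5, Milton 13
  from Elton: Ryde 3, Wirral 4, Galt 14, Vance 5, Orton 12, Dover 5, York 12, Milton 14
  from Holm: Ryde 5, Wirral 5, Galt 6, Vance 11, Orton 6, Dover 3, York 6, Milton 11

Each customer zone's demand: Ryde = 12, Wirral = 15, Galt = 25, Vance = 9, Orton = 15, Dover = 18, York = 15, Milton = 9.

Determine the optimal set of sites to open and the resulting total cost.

Open Holm only; minimum total cost 1064.

For any fixed open set, each customer zone goes to its cheapest open site; total = fixed + service.
{Holm}: Ryde→Holm 5·12=60, Wirral→Holm 5·15=75, Galt→Holm 6·25=150, Vance→Holm 11·9=99, Orton→Holm 6·15=90, Dover→Holm 3·18=54, York→Holm 6·15=90, Milton→Holm 11·9=99. Service 717; fixed 347; total 1064.
{Elton, Holm}: service 624 + fixed 499 = 1123
{Elton}: service 1067 + fixed 152 = 1219
{Norris, Ashby, Elton, Holm}: Ryde→Elton 3·12=36, Wirral→Elton 4·15=60, Galt→Holm 6·25=150, Vance→Elton 5·9=45, Orton→Ashby 4·15=60, Dover→Holm 3·18=54, York→Ashby 5·15=75, Milton→Holm 11·9=99. Service 579; fixed 1456; total 2035.
No other subset beats 1064.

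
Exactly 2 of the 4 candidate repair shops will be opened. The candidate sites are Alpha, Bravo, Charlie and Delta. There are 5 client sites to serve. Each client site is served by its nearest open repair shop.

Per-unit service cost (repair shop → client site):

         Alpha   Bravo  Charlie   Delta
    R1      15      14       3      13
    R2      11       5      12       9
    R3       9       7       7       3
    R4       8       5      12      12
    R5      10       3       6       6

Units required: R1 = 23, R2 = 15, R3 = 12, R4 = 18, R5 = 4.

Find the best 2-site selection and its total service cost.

Choose Bravo and Charlie; total service cost 330.

With exactly 2 open, each client site uses its cheapest among the chosen.
{Bravo, Charlie}: R1→Charlie 3·23=69, R2→Bravo 5·15=75, R3→Bravo 7·12=84, R4→Bravo 5·18=90, R5→Bravo 3·4=12. Service cost 330.
{Charlie, Delta}: service cost 480
{Alpha, Charlie}: service cost 486
Among all 6 size-2 choices, {Bravo, Charlie} is lowest.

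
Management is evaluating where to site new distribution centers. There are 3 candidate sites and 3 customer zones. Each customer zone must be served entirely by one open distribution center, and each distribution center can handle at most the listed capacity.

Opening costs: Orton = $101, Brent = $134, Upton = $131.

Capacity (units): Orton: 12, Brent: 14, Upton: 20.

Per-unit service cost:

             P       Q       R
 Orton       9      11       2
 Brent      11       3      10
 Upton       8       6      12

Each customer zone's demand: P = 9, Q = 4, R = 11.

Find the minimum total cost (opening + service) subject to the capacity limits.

Open {Orton, Upton}: P→Upton 8·9=72, Q→Upton 6·4=24, R→Orton 2·11=22.
Loads: Orton carries 11/12, Upton carries 13/20. Service 118; fixed 232; total 350.
Next best feasible plan costs 368.

Minimum total cost: 350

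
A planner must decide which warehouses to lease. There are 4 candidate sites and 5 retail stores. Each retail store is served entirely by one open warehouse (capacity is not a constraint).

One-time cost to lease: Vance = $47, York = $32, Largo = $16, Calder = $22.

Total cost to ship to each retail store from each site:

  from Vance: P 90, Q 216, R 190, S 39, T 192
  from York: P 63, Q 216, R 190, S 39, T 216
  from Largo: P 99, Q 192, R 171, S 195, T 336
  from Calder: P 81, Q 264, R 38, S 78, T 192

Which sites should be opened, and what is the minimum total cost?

For any fixed open set, each retail store goes to its cheapest open site; total = fixed + service.
{York, Largo, Calder}: P→York 63, Q→Largo 192, R→Calder 38, S→York 39, T→Calder 192. Service 524; fixed 70; total 594.
{York, Calder}: service 548 + fixed 54 = 602
{Largo, Calder}: P→Calder 81, Q→Largo 192, R→Calder 38, S→Calder 78, T→Calder 192. Service 581; fixed 38; total 619.
{Vance, York, Largo, Calder}: service 524 + fixed 117 = 641
No other subset beats 594.

Open York, Largo and Calder; minimum total cost 594.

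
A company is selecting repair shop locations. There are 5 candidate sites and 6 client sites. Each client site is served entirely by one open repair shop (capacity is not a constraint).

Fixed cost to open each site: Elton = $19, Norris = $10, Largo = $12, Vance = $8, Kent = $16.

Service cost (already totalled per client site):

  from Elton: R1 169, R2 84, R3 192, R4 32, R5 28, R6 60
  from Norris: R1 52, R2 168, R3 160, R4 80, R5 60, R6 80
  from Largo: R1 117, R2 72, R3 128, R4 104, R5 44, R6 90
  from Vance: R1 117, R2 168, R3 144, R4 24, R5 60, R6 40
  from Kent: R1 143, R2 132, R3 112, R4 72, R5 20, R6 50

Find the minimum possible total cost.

Minimum total cost: 366

For any fixed open set, each client site goes to its cheapest open site; total = fixed + service.
{Norris, Largo, Vance, Kent}: R1→Norris 52, R2→Largo 72, R3→Kent 112, R4→Vance 24, R5→Kent 20, R6→Vance 40. Service 320; fixed 46; total 366.
{Elton, Norris, Largo, Vance, Kent}: service 320 + fixed 65 = 385
{Elton, Norris, Vance, Kent}: R1→Norris 52, R2→Elton 84, R3→Kent 112, R4→Vance 24, R5→Kent 20, R6→Vance 40. Service 332; fixed 53; total 385.
{Vance}: service 553 + fixed 8 = 561
No other subset beats 366.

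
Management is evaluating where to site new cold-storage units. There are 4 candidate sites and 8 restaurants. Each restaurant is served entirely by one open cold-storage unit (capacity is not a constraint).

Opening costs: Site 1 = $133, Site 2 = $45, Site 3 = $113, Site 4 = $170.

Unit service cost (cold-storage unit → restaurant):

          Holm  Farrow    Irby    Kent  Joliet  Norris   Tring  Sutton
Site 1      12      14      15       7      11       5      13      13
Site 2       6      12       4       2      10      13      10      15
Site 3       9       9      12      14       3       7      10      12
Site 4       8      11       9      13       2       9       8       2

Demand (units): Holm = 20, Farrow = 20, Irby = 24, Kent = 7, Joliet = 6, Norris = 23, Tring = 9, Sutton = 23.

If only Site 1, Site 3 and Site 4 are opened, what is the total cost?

Each restaurant is assigned to its cheapest site among the open ones.
{Site 1, Site 3, Site 4}: Holm→Site 4 8·20=160, Farrow→Site 3 9·20=180, Irby→Site 4 9·24=216, Kent→Site 1 7·7=49, Joliet→Site 4 2·6=12, Norris→Site 1 5·23=115, Tring→Site 4 8·9=72, Sutton→Site 4 2·23=46. Service 850; fixed 416; total 1266.

Total cost: 1266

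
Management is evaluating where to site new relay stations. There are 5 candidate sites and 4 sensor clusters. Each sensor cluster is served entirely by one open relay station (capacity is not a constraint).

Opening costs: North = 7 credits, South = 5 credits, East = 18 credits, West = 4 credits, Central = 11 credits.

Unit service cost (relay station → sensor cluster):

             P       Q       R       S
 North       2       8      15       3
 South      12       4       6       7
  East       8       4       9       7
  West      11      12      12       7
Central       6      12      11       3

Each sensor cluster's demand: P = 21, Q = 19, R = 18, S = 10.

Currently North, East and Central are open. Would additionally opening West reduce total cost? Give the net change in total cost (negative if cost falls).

No — net change +4 (cost rises by 4).

Current service cost with {North, East, Central}: 310.
Adding West: each sensor cluster re-picks its cheapest; new service cost 310, saving 0.
Extra fixed cost: 4. Net change = 4 − 0 = 4.
(Totals: 346 → 350.)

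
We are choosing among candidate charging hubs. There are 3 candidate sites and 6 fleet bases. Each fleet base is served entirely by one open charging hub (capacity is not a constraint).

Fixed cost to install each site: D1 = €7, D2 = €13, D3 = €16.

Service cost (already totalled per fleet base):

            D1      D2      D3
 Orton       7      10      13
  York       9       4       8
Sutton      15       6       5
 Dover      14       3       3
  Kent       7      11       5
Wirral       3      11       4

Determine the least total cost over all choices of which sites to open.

Minimum total cost: 50

For any fixed open set, each fleet base goes to its cheapest open site; total = fixed + service.
{D1, D2}: Orton→D1 7, York→D2 4, Sutton→D2 6, Dover→D2 3, Kent→D1 7, Wirral→D1 3. Service 30; fixed 20; total 50.
{D1, D3}: Orton→D1 7, York→D3 8, Sutton→D3 5, Dover→D3 3, Kent→D3 5, Wirral→D1 3. Service 31; fixed 23; total 54.
{D3}: service 38 + fixed 16 = 54
{D1, D2, D3}: Orton→D1 7, York→D2 4, Sutton→D3 5, Dover→D2 3, Kent→D3 5, Wirral→D1 3. Service 27; fixed 36; total 63.
No other subset beats 50.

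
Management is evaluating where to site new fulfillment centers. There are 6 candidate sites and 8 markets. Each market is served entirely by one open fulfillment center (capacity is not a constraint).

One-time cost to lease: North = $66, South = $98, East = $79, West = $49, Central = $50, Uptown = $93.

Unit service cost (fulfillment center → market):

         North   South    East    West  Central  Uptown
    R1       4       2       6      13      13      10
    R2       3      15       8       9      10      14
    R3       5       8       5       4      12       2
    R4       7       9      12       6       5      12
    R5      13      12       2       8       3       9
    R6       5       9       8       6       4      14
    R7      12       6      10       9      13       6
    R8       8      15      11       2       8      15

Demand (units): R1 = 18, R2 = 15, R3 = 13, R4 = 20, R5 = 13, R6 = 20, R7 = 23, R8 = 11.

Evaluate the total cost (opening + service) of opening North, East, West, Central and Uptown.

Each market is assigned to its cheapest site among the open ones.
{North, East, West, Central, Uptown}: R1→North 4·18=72, R2→North 3·15=45, R3→Uptown 2·13=26, R4→Central 5·20=100, R5→East 2·13=26, R6→Central 4·20=80, R7→Uptown 6·23=138, R8→West 2·11=22. Service 509; fixed 337; total 846.

Total cost: 846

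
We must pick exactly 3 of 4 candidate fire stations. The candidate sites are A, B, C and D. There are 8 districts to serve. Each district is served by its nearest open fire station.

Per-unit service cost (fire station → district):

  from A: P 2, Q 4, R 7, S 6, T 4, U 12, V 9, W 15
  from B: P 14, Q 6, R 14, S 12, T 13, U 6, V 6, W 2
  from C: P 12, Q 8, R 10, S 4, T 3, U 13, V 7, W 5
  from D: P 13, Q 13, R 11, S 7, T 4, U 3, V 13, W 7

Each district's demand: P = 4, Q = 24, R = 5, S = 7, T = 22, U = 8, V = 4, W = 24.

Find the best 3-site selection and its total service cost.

Choose A, B and C; total service cost 353.

With exactly 3 open, each district uses its cheapest among the chosen.
{A, B, C}: P→A 2·4=8, Q→A 4·24=96, R→A 7·5=35, S→C 4·7=28, T→C 3·22=66, U→B 6·8=48, V→B 6·4=24, W→B 2·24=48. Service cost 353.
{A, B, D}: service cost 365
{A, C, D}: service cost 405
Among all 4 size-3 choices, {A, B, C} is lowest.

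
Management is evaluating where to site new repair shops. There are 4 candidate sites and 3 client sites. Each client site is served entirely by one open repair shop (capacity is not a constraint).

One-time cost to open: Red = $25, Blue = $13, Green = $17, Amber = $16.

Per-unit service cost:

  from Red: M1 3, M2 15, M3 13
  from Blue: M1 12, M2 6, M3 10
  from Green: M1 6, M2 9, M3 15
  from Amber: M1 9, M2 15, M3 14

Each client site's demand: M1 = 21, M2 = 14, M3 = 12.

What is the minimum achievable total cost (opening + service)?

Minimum total cost: 305

For any fixed open set, each client site goes to its cheapest open site; total = fixed + service.
{Red, Blue}: M1→Red 3·21=63, M2→Blue 6·14=84, M3→Blue 10·12=120. Service 267; fixed 38; total 305.
{Red, Blue, Amber}: M1→Red 3·21=63, M2→Blue 6·14=84, M3→Blue 10·12=120. Service 267; fixed 54; total 321.
{Red, Blue, Green}: service 267 + fixed 55 = 322
{Red, Blue, Green, Amber}: service 267 + fixed 71 = 338
No other subset beats 305.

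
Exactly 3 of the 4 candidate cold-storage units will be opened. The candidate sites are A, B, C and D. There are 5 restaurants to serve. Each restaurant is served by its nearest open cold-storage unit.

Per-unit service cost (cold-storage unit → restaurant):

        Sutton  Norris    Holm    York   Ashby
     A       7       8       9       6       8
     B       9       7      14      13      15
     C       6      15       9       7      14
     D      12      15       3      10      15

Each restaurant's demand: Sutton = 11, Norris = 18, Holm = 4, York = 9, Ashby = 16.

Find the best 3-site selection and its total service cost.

With exactly 3 open, each restaurant uses its cheapest among the chosen.
{A, B, D}: Sutton→A 7·11=77, Norris→B 7·18=126, Holm→D 3·4=12, York→A 6·9=54, Ashby→A 8·16=128. Service cost 397.
{A, C, D}: service cost 404
{A, B, C}: service cost 410
Among all 4 size-3 choices, {A, B, D} is lowest.

Choose A, B and D; total service cost 397.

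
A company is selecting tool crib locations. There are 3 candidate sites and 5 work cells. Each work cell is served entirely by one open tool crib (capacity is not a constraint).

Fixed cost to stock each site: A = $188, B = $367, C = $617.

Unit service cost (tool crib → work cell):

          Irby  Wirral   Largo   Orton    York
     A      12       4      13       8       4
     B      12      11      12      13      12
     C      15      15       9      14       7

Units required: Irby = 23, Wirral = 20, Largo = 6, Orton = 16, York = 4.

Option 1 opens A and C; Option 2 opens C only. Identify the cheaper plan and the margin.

Option 1: {A, C}: Irby→A 12·23=276, Wirral→A 4·20=80, Largo→C 9·6=54, Orton→A 8·16=128, York→A 4·4=16. Service 554; fixed 805; total 1359.
Option 2: {C}: Irby→C 15·23=345, Wirral→C 15·20=300, Largo→C 9·6=54, Orton→C 14·16=224, York→C 7·4=28. Service 951; fixed 617; total 1568.
Difference: |1359 − 1568| = 209.

Option 1 is cheaper by 209.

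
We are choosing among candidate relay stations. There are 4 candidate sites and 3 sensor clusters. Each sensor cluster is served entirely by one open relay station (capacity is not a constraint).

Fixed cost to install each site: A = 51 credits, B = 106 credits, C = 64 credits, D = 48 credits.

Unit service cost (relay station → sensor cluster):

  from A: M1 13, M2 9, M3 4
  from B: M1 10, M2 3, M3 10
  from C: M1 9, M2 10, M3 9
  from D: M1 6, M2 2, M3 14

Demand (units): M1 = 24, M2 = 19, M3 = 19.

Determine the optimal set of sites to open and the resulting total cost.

Open A and D; minimum total cost 357.

For any fixed open set, each sensor cluster goes to its cheapest open site; total = fixed + service.
{A, D}: M1→D 6·24=144, M2→D 2·19=38, M3→A 4·19=76. Service 258; fixed 99; total 357.
{A, C, D}: service 258 + fixed 163 = 421
{A, B, D}: service 258 + fixed 205 = 463
{A, B, C, D}: M1→D 6·24=144, M2→D 2·19=38, M3→A 4·19=76. Service 258; fixed 269; total 527.
No other subset beats 357.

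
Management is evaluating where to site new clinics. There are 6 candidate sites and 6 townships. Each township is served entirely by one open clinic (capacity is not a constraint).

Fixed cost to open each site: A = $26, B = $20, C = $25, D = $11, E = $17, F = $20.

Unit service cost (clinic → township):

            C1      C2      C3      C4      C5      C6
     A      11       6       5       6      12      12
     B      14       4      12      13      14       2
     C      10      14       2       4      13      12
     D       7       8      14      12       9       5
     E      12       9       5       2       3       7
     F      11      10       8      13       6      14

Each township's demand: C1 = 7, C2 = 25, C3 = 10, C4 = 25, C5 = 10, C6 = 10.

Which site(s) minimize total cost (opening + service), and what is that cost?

For any fixed open set, each township goes to its cheapest open site; total = fixed + service.
{B, C, D, E}: C1→D 7·7=49, C2→B 4·25=100, C3→C 2·10=20, C4→E 2·25=50, C5→E 3·10=30, C6→B 2·10=20. Service 269; fixed 73; total 342.
{B, D, E}: service 299 + fixed 48 = 347
{B, C, E}: service 290 + fixed 62 = 352
{A, B, C, D, E, F}: C1→D 7·7=49, C2→B 4·25=100, C3→C 2·10=20, C4→E 2·25=50, C5→E 3·10=30, C6→B 2·10=20. Service 269; fixed 119; total 388.
No other subset beats 342.

Open B, C, D and E; minimum total cost 342.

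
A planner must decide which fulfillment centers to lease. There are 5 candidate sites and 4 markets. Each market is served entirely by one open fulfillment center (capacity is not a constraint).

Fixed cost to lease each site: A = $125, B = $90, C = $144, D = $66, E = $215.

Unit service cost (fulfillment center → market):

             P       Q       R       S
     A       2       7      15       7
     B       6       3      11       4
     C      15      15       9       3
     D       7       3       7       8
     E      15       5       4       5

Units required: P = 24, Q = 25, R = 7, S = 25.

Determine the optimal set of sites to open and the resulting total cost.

For any fixed open set, each market goes to its cheapest open site; total = fixed + service.
{B}: P→B 6·24=144, Q→B 3·25=75, R→B 11·7=77, S→B 4·25=100. Service 396; fixed 90; total 486.
{A, B}: service 300 + fixed 215 = 515
{B, D}: service 368 + fixed 156 = 524
{A, B, C, D, E}: service 226 + fixed 640 = 866
No other subset beats 486.

Open B only; minimum total cost 486.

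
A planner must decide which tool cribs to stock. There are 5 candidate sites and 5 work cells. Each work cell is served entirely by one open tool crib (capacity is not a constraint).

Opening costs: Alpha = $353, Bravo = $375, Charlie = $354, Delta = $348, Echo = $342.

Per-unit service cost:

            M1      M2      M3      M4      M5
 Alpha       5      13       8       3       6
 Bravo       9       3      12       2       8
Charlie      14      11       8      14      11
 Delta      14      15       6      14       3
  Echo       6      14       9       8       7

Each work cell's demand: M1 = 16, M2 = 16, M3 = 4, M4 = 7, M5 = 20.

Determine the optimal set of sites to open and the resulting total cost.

Open Bravo only; minimum total cost 789.

For any fixed open set, each work cell goes to its cheapest open site; total = fixed + service.
{Bravo}: M1→Bravo 9·16=144, M2→Bravo 3·16=48, M3→Bravo 12·4=48, M4→Bravo 2·7=14, M5→Bravo 8·20=160. Service 414; fixed 375; total 789.
{Alpha}: M1→Alpha 5·16=80, M2→Alpha 13·16=208, M3→Alpha 8·4=32, M4→Alpha 3·7=21, M5→Alpha 6·20=120. Service 461; fixed 353; total 814.
{Echo}: M1→Echo 6·16=96, M2→Echo 14·16=224, M3→Echo 9·4=36, M4→Echo 8·7=56, M5→Echo 7·20=140. Service 552; fixed 342; total 894.
{Alpha, Bravo, Charlie, Delta, Echo}: M1→Alpha 5·16=80, M2→Bravo 3·16=48, M3→Delta 6·4=24, M4→Bravo 2·7=14, M5→Delta 3·20=60. Service 226; fixed 1772; total 1998.
No other subset beats 789.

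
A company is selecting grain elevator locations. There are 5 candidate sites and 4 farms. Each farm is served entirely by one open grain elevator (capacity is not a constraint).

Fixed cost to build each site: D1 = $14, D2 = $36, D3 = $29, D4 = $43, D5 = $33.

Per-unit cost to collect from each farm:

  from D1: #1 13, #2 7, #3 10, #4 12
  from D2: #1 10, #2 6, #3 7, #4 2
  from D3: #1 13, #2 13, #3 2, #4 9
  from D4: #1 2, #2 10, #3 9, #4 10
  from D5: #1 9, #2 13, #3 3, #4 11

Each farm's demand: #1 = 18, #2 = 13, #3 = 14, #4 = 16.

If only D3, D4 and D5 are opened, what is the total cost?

Total cost: 443

Each farm is assigned to its cheapest site among the open ones.
{D3, D4, D5}: #1→D4 2·18=36, #2→D4 10·13=130, #3→D3 2·14=28, #4→D3 9·16=144. Service 338; fixed 105; total 443.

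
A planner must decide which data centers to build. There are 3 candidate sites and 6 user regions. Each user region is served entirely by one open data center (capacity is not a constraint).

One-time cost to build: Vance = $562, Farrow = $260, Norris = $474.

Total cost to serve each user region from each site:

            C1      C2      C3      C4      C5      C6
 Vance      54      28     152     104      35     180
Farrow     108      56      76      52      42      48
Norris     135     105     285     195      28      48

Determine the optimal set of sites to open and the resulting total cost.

Open Farrow only; minimum total cost 642.

For any fixed open set, each user region goes to its cheapest open site; total = fixed + service.
{Farrow}: C1→Farrow 108, C2→Farrow 56, C3→Farrow 76, C4→Farrow 52, C5→Farrow 42, C6→Farrow 48. Service 382; fixed 260; total 642.
{Farrow, Norris}: C1→Farrow 108, C2→Farrow 56, C3→Farrow 76, C4→Farrow 52, C5→Norris 28, C6→Farrow 48. Service 368; fixed 734; total 1102.
{Vance}: C1→Vance 54, C2→Vance 28, C3→Vance 152, C4→Vance 104, C5→Vance 35, C6→Vance 180. Service 553; fixed 562; total 1115.
{Vance, Farrow, Norris}: service 286 + fixed 1296 = 1582
No other subset beats 642.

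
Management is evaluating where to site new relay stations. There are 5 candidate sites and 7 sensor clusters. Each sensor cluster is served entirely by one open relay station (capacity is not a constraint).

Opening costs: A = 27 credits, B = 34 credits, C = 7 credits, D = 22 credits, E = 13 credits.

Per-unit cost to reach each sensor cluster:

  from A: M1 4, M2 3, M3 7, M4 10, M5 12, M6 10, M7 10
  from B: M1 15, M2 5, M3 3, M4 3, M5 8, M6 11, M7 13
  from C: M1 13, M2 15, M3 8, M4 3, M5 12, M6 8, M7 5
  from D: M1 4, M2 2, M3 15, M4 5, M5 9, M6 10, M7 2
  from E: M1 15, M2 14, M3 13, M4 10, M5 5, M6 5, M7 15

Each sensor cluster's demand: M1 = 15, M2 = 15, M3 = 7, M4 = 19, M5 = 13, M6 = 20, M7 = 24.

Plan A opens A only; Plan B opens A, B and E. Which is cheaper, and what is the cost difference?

Plan B is cheaper by 305.

Plan A: {A}: M1→A 4·15=60, M2→A 3·15=45, M3→A 7·7=49, M4→A 10·19=190, M5→A 12·13=156, M6→A 10·20=200, M7→A 10·24=240. Service 940; fixed 27; total 967.
Plan B: {A, B, E}: M1→A 4·15=60, M2→A 3·15=45, M3→B 3·7=21, M4→B 3·19=57, M5→E 5·13=65, M6→E 5·20=100, M7→A 10·24=240. Service 588; fixed 74; total 662.
Difference: |967 − 662| = 305.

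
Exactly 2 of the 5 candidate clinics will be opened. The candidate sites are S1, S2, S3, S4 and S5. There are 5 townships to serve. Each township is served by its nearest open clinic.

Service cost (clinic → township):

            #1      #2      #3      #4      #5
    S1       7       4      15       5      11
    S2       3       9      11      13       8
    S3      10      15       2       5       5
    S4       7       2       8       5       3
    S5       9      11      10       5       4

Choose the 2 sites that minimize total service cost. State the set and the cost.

Choose S3 and S4; total service cost 19.

With exactly 2 open, each township uses its cheapest among the chosen.
{S3, S4}: #1→S4 7, #2→S4 2, #3→S3 2, #4→S3 5, #5→S4 3. Service cost 19.
{S2, S4}: service cost 21
{S1, S3}: service cost 23
Among all 10 size-2 choices, {S3, S4} is lowest.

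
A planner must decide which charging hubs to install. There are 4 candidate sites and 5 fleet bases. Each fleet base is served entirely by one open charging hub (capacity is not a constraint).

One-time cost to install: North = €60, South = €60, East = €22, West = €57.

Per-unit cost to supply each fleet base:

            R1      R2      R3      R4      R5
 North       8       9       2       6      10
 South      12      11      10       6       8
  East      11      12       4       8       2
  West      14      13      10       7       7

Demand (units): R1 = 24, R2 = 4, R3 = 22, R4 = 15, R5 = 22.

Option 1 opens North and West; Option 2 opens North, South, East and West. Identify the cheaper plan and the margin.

Option 1: {North, West}: R1→North 8·24=192, R2→North 9·4=36, R3→North 2·22=44, R4→North 6·15=90, R5→West 7·22=154. Service 516; fixed 117; total 633.
Option 2: {North, South, East, West}: R1→North 8·24=192, R2→North 9·4=36, R3→North 2·22=44, R4→North 6·15=90, R5→East 2·22=44. Service 406; fixed 199; total 605.
Difference: |633 − 605| = 28.

Option 2 is cheaper by 28.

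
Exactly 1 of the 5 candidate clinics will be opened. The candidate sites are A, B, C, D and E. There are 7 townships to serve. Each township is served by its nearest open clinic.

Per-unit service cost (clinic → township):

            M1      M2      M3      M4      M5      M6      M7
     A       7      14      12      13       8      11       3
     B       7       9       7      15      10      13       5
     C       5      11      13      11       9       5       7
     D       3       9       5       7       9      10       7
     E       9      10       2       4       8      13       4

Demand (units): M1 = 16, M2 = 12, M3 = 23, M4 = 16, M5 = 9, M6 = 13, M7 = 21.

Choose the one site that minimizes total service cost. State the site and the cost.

Choose E only; total service cost 699.

With exactly 1 open, each township uses its cheapest among the chosen.
{E}: M1→E 9·16=144, M2→E 10·12=120, M3→E 2·23=46, M4→E 4·16=64, M5→E 8·9=72, M6→E 13·13=169, M7→E 4·21=84. Service cost 699.
{D}: service cost 741
{C}: service cost 980
Among all 5 size-1 choices, {E} is lowest.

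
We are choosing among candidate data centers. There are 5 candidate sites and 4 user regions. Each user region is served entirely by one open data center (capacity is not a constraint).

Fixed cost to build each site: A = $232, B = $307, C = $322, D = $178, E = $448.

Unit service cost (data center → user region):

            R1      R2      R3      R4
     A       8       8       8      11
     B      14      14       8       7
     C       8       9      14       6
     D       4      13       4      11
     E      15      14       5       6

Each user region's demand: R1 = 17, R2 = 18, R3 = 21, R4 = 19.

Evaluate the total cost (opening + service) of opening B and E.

Total cost: 1464

Each user region is assigned to its cheapest site among the open ones.
{B, E}: R1→B 14·17=238, R2→B 14·18=252, R3→E 5·21=105, R4→E 6·19=114. Service 709; fixed 755; total 1464.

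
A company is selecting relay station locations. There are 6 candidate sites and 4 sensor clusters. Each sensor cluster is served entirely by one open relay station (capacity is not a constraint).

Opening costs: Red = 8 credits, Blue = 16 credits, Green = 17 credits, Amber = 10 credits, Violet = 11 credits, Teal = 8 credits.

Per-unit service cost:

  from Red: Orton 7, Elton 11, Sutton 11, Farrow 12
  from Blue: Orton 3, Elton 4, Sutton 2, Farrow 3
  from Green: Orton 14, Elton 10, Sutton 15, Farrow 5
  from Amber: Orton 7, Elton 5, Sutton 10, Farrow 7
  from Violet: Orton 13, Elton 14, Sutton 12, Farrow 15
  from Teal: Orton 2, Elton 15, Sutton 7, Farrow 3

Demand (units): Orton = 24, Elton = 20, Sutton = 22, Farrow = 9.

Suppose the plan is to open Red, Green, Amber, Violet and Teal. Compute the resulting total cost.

Total cost: 383

Each sensor cluster is assigned to its cheapest site among the open ones.
{Red, Green, Amber, Violet, Teal}: Orton→Teal 2·24=48, Elton→Amber 5·20=100, Sutton→Teal 7·22=154, Farrow→Teal 3·9=27. Service 329; fixed 54; total 383.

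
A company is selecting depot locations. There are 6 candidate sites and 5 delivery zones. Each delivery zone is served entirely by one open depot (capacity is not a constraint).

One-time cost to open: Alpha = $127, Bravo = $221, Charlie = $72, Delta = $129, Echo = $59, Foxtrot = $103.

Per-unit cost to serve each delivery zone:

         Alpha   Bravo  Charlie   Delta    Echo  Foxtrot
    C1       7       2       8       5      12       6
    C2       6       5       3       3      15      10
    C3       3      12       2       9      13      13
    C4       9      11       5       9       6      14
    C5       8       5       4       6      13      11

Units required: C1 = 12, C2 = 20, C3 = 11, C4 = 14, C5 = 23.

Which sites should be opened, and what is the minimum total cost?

Open Charlie only; minimum total cost 412.

For any fixed open set, each delivery zone goes to its cheapest open site; total = fixed + service.
{Charlie}: C1→Charlie 8·12=96, C2→Charlie 3·20=60, C3→Charlie 2·11=22, C4→Charlie 5·14=70, C5→Charlie 4·23=92. Service 340; fixed 72; total 412.
{Charlie, Echo}: service 340 + fixed 131 = 471
{Charlie, Foxtrot}: service 316 + fixed 175 = 491
{Alpha, Bravo, Charlie, Delta, Echo, Foxtrot}: service 268 + fixed 711 = 979
No other subset beats 412.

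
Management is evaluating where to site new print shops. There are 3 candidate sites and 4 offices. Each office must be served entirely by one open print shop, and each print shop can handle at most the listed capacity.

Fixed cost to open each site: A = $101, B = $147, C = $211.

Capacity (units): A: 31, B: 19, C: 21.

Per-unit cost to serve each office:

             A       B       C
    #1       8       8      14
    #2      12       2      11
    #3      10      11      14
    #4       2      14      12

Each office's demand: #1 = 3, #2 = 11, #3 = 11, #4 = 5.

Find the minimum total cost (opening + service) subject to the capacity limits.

Minimum total cost: 377

Open {A}: #1→A 8·3=24, #2→A 12·11=132, #3→A 10·11=110, #4→A 2·5=10.
Loads: A carries 30/31. Service 276; fixed 101; total 377.
Next best feasible plan costs 414.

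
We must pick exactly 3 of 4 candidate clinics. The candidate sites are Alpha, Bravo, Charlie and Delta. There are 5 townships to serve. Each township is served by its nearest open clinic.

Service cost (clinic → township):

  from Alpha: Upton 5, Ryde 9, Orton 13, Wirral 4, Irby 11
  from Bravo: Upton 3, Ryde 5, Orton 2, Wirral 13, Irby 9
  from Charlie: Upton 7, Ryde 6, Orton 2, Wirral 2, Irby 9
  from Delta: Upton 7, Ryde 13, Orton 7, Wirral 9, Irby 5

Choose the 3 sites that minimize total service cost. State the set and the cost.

With exactly 3 open, each township uses its cheapest among the chosen.
{Bravo, Charlie, Delta}: Upton→Bravo 3, Ryde→Bravo 5, Orton→Bravo 2, Wirral→Charlie 2, Irby→Delta 5. Service cost 17.
{Alpha, Bravo, Delta}: service cost 19
{Alpha, Charlie, Delta}: service cost 20
Among all 4 size-3 choices, {Bravo, Charlie, Delta} is lowest.

Choose Bravo, Charlie and Delta; total service cost 17.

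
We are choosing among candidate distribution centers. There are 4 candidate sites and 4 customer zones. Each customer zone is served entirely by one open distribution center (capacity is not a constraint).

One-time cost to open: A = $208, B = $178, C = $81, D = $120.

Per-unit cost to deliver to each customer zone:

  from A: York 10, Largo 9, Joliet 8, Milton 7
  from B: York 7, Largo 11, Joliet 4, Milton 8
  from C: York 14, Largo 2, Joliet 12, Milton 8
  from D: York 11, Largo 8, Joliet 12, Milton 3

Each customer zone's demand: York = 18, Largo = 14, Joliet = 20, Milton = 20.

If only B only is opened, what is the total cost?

Total cost: 698

Each customer zone is assigned to its cheapest site among the open ones.
{B}: York→B 7·18=126, Largo→B 11·14=154, Joliet→B 4·20=80, Milton→B 8·20=160. Service 520; fixed 178; total 698.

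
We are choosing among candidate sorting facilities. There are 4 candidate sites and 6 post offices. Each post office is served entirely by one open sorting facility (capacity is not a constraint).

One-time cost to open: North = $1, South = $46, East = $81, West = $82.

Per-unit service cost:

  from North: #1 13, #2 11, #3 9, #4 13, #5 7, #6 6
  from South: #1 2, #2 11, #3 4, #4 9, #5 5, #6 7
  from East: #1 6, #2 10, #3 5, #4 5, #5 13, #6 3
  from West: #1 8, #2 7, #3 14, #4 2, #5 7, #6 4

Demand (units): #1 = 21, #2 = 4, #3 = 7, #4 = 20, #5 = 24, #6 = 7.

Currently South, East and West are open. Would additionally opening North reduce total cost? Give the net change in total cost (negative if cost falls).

No — net change +1 (cost rises by 1).

Current service cost with {South, East, West}: 279.
Adding North: each post office re-picks its cheapest; new service cost 279, saving 0.
Extra fixed cost: 1. Net change = 1 − 0 = 1.
(Totals: 488 → 489.)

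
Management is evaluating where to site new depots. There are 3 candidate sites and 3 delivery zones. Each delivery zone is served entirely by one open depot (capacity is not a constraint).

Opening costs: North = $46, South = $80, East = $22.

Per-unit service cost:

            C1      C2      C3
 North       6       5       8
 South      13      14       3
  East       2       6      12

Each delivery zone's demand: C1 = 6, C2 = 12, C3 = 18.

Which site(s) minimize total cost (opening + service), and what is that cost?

For any fixed open set, each delivery zone goes to its cheapest open site; total = fixed + service.
{South, East}: C1→East 2·6=12, C2→East 6·12=72, C3→South 3·18=54. Service 138; fixed 102; total 240.
{North, South, East}: service 126 + fixed 148 = 274
{North, South}: service 150 + fixed 126 = 276
{East}: service 300 + fixed 22 = 322
No other subset beats 240.

Open South and East; minimum total cost 240.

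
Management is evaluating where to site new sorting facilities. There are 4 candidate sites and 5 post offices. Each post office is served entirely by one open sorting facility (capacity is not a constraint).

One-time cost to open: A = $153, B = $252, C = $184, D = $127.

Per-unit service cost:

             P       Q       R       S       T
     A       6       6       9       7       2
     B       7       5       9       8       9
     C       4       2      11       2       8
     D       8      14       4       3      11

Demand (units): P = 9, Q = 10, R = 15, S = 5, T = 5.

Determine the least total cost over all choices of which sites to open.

For any fixed open set, each post office goes to its cheapest open site; total = fixed + service.
{A}: P→A 6·9=54, Q→A 6·10=60, R→A 9·15=135, S→A 7·5=35, T→A 2·5=10. Service 294; fixed 153; total 447.
{C}: service 271 + fixed 184 = 455
{D}: P→D 8·9=72, Q→D 14·10=140, R→D 4·15=60, S→D 3·5=15, T→D 11·5=55. Service 342; fixed 127; total 469.
{A, B, C, D}: service 136 + fixed 716 = 852
No other subset beats 447.

Minimum total cost: 447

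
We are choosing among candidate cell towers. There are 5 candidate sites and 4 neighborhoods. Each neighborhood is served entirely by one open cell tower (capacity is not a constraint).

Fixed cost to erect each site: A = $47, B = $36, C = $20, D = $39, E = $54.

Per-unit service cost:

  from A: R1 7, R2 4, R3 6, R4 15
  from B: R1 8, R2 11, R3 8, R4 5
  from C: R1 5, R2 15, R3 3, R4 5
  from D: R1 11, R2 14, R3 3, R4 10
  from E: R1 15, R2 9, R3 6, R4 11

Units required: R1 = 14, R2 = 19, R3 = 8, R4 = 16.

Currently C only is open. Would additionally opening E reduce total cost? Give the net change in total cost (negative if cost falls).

Current service cost with {C}: 459.
Adding E: each neighborhood re-picks its cheapest; new service cost 345, saving 114.
Extra fixed cost: 54. Net change = 54 − 114 = -60.
(Totals: 479 → 419.)

Yes — net change −60 (cost falls by 60).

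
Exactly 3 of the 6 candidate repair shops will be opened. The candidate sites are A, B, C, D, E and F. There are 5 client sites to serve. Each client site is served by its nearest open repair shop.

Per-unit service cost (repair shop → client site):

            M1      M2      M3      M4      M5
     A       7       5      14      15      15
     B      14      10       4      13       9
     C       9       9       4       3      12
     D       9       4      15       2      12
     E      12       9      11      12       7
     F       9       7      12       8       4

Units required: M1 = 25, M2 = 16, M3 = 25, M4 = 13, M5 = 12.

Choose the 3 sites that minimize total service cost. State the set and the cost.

Choose A, C and F; total service cost 442.

With exactly 3 open, each client site uses its cheapest among the chosen.
{A, C, F}: M1→A 7·25=175, M2→A 5·16=80, M3→C 4·25=100, M4→C 3·13=39, M5→F 4·12=48. Service cost 442.
{B, D, F}: service cost 463
{C, D, F}: service cost 463
Among all 20 size-3 choices, {A, C, F} is lowest.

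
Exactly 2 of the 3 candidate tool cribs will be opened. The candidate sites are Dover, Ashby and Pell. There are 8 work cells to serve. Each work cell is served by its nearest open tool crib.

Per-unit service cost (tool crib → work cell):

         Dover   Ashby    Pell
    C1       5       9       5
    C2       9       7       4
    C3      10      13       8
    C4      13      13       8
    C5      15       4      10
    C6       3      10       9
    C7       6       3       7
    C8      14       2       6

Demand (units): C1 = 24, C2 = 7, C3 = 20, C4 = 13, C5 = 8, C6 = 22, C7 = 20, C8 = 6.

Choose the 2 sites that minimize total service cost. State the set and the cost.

Choose Dover and Ashby; total service cost 708.

With exactly 2 open, each work cell uses its cheapest among the chosen.
{Dover, Ashby}: C1→Dover 5·24=120, C2→Ashby 7·7=49, C3→Dover 10·20=200, C4→Dover 13·13=169, C5→Ashby 4·8=32, C6→Dover 3·22=66, C7→Ashby 3·20=60, C8→Ashby 2·6=12. Service cost 708.
{Dover, Pell}: service cost 714
{Ashby, Pell}: service cost 714
Among all 3 size-2 choices, {Dover, Ashby} is lowest.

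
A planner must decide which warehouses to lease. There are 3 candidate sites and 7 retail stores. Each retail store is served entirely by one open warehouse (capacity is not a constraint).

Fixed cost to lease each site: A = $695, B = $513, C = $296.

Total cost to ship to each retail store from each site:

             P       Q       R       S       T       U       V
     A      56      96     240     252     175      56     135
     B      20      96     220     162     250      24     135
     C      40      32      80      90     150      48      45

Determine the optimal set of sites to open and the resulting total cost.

For any fixed open set, each retail store goes to its cheapest open site; total = fixed + service.
{C}: P→C 40, Q→C 32, R→C 80, S→C 90, T→C 150, U→C 48, V→C 45. Service 485; fixed 296; total 781.
{B, C}: P→B 20, Q→C 32, R→C 80, S→C 90, T→C 150, U→B 24, V→C 45. Service 441; fixed 809; total 1250.
{B}: service 907 + fixed 513 = 1420
{A, B, C}: P→B 20, Q→C 32, R→C 80, S→C 90, T→C 150, U→B 24, V→C 45. Service 441; fixed 1504; total 1945.
No other subset beats 781.

Open C only; minimum total cost 781.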